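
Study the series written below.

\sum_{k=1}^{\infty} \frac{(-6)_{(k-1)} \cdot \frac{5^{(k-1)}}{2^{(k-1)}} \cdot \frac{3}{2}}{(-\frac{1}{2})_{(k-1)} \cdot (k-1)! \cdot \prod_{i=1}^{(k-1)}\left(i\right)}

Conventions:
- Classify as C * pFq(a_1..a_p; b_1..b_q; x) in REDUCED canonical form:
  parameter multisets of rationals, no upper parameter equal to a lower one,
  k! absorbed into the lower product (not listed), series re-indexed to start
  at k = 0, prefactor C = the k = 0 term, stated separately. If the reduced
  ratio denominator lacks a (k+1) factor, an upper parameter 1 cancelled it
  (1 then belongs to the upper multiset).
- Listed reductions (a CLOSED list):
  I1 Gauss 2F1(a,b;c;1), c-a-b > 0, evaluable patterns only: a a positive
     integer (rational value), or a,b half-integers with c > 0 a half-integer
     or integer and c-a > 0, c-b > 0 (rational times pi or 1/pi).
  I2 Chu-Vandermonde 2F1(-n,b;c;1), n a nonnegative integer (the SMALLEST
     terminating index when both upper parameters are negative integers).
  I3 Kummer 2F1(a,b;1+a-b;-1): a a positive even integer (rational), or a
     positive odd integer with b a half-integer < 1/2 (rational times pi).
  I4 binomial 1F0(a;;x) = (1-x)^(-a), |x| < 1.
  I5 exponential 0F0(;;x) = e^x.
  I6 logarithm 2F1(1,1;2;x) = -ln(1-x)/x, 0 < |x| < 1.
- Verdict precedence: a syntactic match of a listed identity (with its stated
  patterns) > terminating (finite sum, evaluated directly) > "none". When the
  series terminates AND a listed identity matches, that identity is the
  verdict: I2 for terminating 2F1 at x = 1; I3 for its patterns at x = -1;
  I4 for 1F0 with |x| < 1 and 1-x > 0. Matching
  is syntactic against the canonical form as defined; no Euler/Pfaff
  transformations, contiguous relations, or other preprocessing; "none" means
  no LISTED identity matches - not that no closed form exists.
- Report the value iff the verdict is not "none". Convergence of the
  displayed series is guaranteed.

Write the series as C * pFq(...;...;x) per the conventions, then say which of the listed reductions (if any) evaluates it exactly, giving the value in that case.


Canonical form: C = \frac{3}{2} times 1F2 with upper {-6}, lower {-\frac{1}{2}, 1}, x = \frac{5}{2}. Verdict: terminating. (-6)_k vanishes past k = 6, leaving a 7-term sum, computed directly. Exact value: -\frac{1148179}{18144}.

Key step: t_0 = \frac{3}{2} here, and the denominator's factorial ratio (prefactor 3/2) is a lower Pochhammer.
Ratio: r(k) = \frac{5}{2} * (k-6) / [(k-\frac{1}{2}) (k+1) (k+1)] ; factor over Q: parameters, x = \frac{5}{2}, and C = \frac{3}{2}.


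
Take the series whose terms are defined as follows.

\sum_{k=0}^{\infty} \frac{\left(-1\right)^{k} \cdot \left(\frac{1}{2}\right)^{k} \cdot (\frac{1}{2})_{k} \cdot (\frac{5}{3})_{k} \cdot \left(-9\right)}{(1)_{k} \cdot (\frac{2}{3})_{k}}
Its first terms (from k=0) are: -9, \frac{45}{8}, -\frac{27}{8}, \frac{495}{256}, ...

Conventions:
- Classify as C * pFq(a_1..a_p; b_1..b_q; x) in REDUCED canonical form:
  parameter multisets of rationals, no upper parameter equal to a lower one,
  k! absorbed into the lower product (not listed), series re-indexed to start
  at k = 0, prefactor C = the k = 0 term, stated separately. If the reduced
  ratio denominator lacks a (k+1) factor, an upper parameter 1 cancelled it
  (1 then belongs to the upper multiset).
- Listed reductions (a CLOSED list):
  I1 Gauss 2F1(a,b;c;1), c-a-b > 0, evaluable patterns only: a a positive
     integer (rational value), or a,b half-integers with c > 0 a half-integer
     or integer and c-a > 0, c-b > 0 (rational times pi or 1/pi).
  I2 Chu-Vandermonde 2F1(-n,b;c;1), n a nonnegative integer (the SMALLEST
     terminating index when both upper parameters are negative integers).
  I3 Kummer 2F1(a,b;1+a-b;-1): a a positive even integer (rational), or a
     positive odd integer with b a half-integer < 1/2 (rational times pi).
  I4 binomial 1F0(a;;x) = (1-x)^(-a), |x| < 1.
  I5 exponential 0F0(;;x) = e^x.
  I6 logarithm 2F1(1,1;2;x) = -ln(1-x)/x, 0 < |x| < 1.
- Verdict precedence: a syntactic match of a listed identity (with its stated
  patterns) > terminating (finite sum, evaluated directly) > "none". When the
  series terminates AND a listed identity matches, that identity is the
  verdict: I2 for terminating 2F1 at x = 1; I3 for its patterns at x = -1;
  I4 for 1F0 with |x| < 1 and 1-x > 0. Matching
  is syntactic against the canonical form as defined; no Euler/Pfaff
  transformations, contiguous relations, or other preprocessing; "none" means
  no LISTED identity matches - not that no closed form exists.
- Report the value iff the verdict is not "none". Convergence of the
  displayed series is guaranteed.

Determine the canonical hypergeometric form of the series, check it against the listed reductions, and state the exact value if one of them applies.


x = -\frac{1}{2} here; the reduced form reads 2F1, upper {\frac{1}{2}, \frac{5}{3}}, lower {\frac{2}{3}}, C = -9. Verdict: none here - no I1-I6 shape fits x = -\frac{1}{2} with lower {\frac{2}{3}}.

Key observation: t_0 = -9 here, and the (-1)^k factor (C = -9, x = -1/2) folds into the argument's sign.
Adjacent-term ratio: r(k) = -\frac{1}{2} * (k+\frac{1}{2}) (k+\frac{5}{3}) / [(k+\frac{2}{3}) (k+1)] ; factor over Q: parameters, x = -\frac{1}{2}, and C = -9.


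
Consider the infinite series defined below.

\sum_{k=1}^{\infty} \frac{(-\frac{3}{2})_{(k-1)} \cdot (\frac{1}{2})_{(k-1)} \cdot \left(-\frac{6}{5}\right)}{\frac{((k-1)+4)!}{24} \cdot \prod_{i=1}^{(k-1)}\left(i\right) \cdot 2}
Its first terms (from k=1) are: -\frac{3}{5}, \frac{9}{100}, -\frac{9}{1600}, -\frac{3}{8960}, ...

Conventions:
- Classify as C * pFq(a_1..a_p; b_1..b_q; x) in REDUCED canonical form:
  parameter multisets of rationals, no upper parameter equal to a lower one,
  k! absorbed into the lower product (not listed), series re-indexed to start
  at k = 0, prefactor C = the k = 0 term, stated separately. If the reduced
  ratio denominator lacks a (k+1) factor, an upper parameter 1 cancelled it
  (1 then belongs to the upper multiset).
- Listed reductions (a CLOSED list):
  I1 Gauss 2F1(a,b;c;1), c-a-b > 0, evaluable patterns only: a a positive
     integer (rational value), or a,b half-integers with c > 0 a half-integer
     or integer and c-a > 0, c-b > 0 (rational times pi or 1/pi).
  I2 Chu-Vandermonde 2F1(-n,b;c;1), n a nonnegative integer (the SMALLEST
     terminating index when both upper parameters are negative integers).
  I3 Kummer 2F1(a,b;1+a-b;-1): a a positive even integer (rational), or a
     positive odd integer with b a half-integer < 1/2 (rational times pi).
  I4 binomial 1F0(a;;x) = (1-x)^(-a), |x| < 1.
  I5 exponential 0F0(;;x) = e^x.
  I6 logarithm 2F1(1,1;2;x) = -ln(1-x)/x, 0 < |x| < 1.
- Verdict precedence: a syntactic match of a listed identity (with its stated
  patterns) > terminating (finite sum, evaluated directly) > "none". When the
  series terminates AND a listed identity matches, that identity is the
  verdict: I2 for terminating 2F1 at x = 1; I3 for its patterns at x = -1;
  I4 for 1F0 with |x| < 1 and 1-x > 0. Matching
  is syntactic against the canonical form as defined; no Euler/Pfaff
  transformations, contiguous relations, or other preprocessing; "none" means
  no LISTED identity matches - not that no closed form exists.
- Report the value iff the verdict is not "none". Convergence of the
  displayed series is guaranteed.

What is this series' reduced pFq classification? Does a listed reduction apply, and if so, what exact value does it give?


At argument 1: a 2F1 with upper {-\frac{3}{2}, \frac{1}{2}}, lower {5}, scaled by C = -\frac{3}{5}. Verdict: this is Gauss (I1, half-integer pattern) (x = 1; upper {-\frac{3}{2}, \frac{1}{2}} half-integers, c = 5 in the evaluable pattern). Hence: \left(-\frac{65536}{40425}\right) / \pi.

First insight: x = 1 and the constant factors (C = -3/5, x = 1) combine into one prefactor.
Term ratio: r(k) = 1 * (k-\frac{3}{2}) (k+\frac{1}{2}) / [(k+5) (k+1)] - rational in k. x = 1; t_0 = -\frac{3}{5}; negate the roots.


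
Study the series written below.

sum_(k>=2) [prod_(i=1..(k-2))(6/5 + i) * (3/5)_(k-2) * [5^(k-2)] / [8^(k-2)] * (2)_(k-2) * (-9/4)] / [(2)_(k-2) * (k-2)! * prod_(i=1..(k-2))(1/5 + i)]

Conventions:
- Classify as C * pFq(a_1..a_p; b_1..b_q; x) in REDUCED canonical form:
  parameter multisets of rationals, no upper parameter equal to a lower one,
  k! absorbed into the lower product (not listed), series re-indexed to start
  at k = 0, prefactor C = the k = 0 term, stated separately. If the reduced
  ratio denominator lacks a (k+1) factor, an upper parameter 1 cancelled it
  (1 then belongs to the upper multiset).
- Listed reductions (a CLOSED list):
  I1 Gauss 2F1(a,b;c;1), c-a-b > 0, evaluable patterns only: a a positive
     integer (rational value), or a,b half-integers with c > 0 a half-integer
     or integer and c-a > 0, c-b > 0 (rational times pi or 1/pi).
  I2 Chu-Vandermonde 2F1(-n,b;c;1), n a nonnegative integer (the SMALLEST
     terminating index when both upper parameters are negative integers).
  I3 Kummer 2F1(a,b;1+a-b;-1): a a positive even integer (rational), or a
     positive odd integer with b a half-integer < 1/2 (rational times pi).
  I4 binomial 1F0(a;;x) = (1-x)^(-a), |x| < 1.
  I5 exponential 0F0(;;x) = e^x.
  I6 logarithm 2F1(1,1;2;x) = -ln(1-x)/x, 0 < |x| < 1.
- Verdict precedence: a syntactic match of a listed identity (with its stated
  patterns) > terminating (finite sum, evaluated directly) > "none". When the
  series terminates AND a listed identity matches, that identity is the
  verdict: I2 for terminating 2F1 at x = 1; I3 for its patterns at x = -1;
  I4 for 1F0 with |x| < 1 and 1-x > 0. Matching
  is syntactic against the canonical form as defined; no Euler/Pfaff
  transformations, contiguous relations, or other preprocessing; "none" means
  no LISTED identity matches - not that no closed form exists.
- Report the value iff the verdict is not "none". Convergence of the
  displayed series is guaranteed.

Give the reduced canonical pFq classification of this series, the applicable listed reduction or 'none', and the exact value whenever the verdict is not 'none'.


Prefactor -9/4, argument 5/8: 2F1 with upper {3/5, 11/5} over lower {6/5}. Verdict: none (x = 5/8): each listed identity misses the multisets {3/5, 11/5} ; {6/5}.

First insight: with t_0 = -9/4, the two geometric factors (C = -9/4) combine into one argument.
Adjacent-term ratio: r(k) = (5/8) * (k+3/5) (k+11/5) / [(k+6/5) (k+1)] - rational; roots negated = parameters, x = (5/8), C = -9/4.


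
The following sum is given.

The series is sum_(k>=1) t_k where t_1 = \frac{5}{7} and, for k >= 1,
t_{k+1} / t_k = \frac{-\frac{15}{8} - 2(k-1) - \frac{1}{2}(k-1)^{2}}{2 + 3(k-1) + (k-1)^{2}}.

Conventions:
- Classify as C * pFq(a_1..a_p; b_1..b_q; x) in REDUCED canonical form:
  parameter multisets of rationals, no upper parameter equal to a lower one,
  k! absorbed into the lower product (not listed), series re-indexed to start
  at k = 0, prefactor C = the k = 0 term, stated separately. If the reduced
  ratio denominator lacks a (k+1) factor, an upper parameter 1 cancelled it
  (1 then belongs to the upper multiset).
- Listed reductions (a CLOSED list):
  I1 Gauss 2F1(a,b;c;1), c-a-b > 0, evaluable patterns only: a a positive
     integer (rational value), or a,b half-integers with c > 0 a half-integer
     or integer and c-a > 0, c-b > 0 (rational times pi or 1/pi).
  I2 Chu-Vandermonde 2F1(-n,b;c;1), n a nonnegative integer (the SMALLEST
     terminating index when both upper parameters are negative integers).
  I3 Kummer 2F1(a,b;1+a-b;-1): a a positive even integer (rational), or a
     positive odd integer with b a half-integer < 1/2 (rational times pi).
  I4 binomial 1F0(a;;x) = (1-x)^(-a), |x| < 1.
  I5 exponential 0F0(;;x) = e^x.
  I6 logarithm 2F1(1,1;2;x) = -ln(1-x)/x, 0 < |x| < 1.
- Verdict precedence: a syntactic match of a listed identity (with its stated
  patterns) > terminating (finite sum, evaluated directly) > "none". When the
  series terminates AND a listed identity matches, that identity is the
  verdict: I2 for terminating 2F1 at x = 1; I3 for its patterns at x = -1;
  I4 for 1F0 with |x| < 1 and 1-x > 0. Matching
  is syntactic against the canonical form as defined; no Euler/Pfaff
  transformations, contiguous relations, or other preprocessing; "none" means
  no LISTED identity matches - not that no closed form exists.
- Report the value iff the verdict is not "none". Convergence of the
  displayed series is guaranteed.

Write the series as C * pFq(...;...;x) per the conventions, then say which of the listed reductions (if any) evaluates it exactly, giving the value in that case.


This is \frac{5}{7} * 2F1(\frac{3}{2}, \frac{5}{2}; 2; -\frac{1}{2}) in reduced canonical form. Verdict: none here - no I1-I6 shape fits x = -\frac{1}{2} with lower {2}.

Key observation: x = -\frac{1}{2} and factor the ratio over Q (C = 5/7, x = -1/2): negated roots = parameters.
Ratio: r(k) = -\frac{1}{2} * (k+\frac{3}{2}) (k+\frac{5}{2}) / [(k+2) (k+1)] ; factor over Q: parameters, x = -\frac{1}{2}, and C = \frac{5}{7}.


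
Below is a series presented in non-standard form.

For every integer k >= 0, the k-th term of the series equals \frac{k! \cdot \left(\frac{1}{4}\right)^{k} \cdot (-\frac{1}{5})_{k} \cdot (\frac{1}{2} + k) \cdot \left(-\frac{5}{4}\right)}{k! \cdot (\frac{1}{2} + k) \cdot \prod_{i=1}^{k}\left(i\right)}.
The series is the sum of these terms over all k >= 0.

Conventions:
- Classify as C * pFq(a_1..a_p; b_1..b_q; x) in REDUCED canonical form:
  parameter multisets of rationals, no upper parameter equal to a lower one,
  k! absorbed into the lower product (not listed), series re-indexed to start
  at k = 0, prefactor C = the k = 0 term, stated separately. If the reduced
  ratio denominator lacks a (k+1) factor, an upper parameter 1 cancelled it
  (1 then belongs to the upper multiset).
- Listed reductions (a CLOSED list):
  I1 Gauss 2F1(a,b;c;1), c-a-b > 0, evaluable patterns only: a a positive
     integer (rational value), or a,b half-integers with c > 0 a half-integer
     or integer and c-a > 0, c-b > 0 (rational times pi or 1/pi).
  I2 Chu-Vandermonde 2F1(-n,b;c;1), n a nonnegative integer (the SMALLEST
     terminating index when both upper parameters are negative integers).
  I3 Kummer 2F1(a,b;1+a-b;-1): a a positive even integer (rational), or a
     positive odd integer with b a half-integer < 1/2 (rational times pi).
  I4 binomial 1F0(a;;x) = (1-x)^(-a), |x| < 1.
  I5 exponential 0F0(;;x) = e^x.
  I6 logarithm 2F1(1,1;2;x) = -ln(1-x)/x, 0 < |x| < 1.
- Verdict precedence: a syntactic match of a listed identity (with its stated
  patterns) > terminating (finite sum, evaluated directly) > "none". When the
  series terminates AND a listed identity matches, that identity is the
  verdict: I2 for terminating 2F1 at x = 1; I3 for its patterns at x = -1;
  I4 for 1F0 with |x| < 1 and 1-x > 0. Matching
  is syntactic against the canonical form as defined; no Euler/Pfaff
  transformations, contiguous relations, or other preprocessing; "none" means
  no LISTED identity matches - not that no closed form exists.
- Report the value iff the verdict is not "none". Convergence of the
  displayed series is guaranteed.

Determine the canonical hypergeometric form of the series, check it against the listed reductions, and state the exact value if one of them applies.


x = \frac{1}{4} here; the reduced form reads 1F0, upper {-\frac{1}{5}}, lower {-}, C = -\frac{5}{4}. Verdict: the binomial series (I4) matches (the 1F0 binomial series: exponent 1/5, x = \frac{1}{4}). Value: \left(-\frac{5}{4}\right) \cdot \left(\frac{3}{4}\right)^{\frac{1}{5}}.

First insight: t_0 being -\frac{5}{4}, the factorial ratio (C = -5/4, x = 1/4) (k+a-1)!/(a-1)! is a rising factorial (a)_k.
Ratio: r(k) = \frac{1}{4} * (k-\frac{1}{5}) / [(k+1)] - poly over poly, x = \frac{1}{4} from leading terms; C = -\frac{5}{4} at k = 0.


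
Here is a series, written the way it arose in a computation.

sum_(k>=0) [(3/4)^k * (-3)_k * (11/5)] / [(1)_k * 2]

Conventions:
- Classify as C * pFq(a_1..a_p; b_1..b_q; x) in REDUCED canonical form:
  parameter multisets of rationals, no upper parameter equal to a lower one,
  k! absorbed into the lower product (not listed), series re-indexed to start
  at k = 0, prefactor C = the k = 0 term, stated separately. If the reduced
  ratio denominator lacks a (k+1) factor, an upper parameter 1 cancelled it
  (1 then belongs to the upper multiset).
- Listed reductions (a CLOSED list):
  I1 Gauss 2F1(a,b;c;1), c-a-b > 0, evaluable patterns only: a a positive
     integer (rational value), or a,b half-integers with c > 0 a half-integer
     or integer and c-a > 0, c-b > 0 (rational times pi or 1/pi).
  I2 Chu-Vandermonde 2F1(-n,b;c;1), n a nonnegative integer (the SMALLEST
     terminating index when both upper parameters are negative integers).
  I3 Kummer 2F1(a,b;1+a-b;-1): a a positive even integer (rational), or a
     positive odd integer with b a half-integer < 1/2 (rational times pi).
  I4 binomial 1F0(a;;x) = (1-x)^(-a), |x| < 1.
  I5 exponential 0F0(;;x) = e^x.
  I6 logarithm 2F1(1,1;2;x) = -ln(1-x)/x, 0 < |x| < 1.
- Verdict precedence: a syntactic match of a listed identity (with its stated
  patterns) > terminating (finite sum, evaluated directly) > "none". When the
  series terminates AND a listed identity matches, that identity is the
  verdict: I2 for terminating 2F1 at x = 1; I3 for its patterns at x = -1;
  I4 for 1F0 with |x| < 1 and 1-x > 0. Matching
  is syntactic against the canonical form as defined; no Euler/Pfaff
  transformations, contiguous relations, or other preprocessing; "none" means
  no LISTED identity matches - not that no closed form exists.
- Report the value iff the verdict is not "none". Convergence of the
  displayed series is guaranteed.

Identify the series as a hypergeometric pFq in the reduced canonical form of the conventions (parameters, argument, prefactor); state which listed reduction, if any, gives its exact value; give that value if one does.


Prefactor 11/10, argument 3/4: 1F0 with upper {-3} over lower {-}. Verdict: binomial (I4) fires (the 1F0 binomial series: exponent 3, x = 3/4). Value: 11/640.

Structural cue: t_0 being 11/10, (1)_k (prefactor 11/10) is k! itself.
Adjacent-term ratio: r(k) = (3/4) * (k-3) / [(k+1)] - rational in k. x = (3/4); t_0 = 11/10; negate the roots.


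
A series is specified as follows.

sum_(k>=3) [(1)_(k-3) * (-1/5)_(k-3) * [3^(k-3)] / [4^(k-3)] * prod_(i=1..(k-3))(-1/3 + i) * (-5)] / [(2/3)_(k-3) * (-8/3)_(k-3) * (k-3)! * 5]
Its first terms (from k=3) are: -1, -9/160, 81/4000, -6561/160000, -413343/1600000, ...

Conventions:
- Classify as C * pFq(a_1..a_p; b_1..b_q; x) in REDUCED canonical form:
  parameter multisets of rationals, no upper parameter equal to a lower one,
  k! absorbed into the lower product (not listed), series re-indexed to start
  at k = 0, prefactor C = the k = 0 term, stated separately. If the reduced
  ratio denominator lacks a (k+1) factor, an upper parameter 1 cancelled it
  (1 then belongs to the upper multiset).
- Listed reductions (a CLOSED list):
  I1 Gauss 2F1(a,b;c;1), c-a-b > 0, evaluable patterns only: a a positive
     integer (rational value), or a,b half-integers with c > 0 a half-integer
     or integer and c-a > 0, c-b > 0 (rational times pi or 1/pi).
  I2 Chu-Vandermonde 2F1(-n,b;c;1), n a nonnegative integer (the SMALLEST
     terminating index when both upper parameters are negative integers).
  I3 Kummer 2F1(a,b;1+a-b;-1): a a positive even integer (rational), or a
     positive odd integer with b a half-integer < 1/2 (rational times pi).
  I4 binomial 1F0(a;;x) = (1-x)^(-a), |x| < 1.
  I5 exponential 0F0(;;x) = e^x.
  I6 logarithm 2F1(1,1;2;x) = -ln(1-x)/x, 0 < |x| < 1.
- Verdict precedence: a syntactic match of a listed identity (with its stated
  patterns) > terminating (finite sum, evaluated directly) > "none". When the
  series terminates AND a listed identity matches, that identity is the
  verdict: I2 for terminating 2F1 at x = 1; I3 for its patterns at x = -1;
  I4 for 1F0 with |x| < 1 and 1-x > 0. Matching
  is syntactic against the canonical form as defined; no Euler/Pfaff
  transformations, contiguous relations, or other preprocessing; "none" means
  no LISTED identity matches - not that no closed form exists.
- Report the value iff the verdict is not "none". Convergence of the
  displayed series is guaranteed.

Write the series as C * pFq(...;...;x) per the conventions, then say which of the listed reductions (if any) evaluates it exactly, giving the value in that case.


Classification (C = -1): 2F1 with upper {-1/5, 1}, lower {-8/3}, argument x = 3/4. Verdict: none. A 2F1 with upper {-1/5, 1} fits none of I1-I6 at x = 3/4; the sum runs forever.

The tell: from the first term -1: the running product (prefactor -1) telescopes to a rising factorial.
Adjacent-term ratio: r(k) = (3/4) * (k-1/5) (k+1) / [(k-8/3) (k+1)] - poly over poly, x = (3/4) from leading terms; C = -1 at k = 0.


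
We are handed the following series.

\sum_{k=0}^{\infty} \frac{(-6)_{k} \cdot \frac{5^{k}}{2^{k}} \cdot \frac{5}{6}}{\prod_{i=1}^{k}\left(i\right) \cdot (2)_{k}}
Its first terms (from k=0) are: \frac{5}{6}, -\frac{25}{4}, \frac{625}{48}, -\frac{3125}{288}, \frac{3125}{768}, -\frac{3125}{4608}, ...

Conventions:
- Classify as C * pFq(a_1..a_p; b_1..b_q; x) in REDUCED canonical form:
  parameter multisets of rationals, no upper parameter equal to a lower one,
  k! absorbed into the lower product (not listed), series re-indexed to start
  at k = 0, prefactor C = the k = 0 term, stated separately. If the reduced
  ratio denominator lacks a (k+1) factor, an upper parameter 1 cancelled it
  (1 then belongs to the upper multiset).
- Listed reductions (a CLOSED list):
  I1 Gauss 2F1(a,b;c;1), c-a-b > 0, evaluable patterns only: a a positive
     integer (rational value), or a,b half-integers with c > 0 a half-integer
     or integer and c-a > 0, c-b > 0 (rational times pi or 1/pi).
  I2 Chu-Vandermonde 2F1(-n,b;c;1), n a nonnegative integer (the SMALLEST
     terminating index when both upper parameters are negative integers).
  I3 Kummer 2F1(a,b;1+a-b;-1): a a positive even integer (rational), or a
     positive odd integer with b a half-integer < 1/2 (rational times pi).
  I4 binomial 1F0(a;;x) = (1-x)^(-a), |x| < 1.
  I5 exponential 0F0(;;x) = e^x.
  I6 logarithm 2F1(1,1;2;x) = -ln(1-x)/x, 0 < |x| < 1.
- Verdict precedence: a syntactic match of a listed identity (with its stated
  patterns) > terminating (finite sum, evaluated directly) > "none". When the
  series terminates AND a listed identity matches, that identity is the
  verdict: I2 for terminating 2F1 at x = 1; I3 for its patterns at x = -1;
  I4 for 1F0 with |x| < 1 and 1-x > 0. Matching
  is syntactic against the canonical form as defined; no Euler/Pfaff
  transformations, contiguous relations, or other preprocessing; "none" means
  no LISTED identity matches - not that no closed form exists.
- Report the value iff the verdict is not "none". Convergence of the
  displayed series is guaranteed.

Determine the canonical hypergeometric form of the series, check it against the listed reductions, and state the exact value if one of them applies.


With C = \frac{5}{6}: the canonical form is 1F1(-6; 2; \frac{5}{2}). Verdict: terminating. (-6)_k vanishes past k = 6, leaving a 7-term sum, computed directly. Its exact value is \frac{71485}{387072}.

Structural cue: t_0 being \frac{5}{6}, the two k-th powers (C = 5/6) combine into one argument.
Step ratio: r(k) = \frac{5}{2} * (k-6) / [(k+2) (k+1)] - rational in k. x = \frac{5}{2}; t_0 = \frac{5}{6}; negate the roots.


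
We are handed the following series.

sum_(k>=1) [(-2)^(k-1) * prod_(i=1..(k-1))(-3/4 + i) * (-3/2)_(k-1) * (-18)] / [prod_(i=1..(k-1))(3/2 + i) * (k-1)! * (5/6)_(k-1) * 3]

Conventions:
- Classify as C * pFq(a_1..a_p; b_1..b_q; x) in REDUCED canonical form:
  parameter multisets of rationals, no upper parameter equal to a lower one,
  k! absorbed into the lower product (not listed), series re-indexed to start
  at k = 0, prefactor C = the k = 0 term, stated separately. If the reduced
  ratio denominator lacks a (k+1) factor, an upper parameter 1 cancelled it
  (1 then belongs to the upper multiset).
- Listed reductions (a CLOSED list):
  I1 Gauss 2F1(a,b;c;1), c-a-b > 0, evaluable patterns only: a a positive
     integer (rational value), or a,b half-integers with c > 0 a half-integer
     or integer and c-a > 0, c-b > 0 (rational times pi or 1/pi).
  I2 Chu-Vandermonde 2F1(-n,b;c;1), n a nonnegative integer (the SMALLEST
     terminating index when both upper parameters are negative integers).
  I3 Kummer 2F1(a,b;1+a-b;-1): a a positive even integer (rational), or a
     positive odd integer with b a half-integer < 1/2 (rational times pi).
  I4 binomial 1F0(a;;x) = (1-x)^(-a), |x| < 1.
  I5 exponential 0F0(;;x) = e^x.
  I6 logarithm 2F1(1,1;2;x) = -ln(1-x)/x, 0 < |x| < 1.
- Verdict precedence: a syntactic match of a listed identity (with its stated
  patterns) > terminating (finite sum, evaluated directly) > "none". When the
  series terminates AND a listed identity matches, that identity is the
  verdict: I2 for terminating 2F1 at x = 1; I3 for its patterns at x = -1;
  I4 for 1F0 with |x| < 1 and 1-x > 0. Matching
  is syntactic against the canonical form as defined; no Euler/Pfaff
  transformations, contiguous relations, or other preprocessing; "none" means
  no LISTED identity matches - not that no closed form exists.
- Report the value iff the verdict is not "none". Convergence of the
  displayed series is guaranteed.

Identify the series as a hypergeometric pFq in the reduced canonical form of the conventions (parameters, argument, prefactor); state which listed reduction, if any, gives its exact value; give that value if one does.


x = -2 here; the reduced form reads 2F2, upper {-3/2, 1/4}, lower {5/6, 5/2}, C = -6. Verdict: none here - no I1-I6 shape fits x = -2 with lower {5/6, 5/2}.

The tell: t_0 being -6, the lower running product (C = -6) is a rising factorial.
Adjacent-term ratio: r(k) = (-2) * (k-3/2) (k+1/4) / [(k+5/6) (k+5/2) (k+1)] ; factor over Q: parameters, x = (-2), and C = -6.


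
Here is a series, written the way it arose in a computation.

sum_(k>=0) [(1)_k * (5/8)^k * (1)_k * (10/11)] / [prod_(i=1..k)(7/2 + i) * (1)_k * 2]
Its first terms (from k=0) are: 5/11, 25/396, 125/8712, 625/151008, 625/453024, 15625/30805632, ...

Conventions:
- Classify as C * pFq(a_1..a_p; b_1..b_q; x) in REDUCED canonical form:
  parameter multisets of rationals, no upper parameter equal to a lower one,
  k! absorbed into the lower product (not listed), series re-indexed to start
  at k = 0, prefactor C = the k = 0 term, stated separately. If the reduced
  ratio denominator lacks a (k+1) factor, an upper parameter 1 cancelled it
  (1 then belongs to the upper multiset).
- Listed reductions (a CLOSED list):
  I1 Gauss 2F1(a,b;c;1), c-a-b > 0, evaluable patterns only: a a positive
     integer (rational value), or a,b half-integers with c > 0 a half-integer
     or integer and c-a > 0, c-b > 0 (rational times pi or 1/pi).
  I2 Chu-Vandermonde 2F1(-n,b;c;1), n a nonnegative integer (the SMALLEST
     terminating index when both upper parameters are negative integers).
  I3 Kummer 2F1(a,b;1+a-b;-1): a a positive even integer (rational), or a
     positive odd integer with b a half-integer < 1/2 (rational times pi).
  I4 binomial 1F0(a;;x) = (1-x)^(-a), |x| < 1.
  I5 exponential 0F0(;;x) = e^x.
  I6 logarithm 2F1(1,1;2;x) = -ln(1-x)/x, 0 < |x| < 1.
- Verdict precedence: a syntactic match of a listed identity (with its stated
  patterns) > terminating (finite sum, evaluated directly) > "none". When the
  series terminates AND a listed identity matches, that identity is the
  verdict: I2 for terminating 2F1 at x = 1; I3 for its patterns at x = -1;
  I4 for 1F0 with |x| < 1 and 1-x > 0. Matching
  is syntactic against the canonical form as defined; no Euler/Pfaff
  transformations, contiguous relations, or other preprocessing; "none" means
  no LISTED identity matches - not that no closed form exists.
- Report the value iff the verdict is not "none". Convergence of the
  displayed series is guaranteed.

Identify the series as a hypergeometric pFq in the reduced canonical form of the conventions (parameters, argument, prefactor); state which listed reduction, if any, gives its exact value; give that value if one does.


Key observation: from the first term 5/11: (1)_k (prefactor 5/11) is k! itself.
Consecutive-term ratio: r(k) = (5/8) * (k+1) (k+1) / [(k+9/2) (k+1)] - rational in k, leading ratio (5/8); with t_0 = 5/11, classification follows.

Prefactor 5/11, argument 5/8: 2F1 with upper {1, 1} over lower {9/2}. Verdict: none. No listed pattern accepts 2F1(1, 1; 9/2; 5/8).


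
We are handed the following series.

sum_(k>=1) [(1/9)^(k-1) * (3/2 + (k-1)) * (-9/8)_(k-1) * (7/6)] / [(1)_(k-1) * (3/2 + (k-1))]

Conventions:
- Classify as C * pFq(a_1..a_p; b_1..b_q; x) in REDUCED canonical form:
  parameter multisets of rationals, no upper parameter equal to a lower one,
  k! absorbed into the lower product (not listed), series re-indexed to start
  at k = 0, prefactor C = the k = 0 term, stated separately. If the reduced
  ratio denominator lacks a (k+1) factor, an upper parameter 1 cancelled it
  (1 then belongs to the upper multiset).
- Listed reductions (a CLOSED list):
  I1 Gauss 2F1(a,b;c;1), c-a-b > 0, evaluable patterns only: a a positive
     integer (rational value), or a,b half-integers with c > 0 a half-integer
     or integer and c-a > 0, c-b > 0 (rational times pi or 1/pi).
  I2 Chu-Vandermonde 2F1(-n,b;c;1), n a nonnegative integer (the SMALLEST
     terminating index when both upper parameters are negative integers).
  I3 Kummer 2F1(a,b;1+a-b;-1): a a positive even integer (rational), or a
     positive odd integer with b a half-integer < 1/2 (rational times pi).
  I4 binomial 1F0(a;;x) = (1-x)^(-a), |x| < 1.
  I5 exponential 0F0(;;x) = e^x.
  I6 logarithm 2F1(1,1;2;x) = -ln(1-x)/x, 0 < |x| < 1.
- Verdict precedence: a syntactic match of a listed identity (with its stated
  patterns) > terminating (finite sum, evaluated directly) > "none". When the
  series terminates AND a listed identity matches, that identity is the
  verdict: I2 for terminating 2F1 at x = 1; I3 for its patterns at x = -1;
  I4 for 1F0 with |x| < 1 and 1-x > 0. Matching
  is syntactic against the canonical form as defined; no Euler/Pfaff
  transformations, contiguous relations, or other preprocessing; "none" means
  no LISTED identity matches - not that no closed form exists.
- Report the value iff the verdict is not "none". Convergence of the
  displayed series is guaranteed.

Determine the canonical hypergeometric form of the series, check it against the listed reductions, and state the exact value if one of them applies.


This is 7/6 * 1F0(-9/8; -; 1/9) in reduced canonical form. Verdict: the binomial series (I4) fires (the 1F0 binomial series: exponent 9/8, x = 1/9). Value: (7/6) * (8/9)^(9/8).

Key observation: with t_0 = 7/6, the factor k + 3/2 cancels (top and bottom), leaving prefactor 7/6.
Step ratio: r(k) = (1/9) * (k-9/8) / [(k+1)] - rational in k, leading ratio (1/9); with t_0 = 7/6, classification follows.


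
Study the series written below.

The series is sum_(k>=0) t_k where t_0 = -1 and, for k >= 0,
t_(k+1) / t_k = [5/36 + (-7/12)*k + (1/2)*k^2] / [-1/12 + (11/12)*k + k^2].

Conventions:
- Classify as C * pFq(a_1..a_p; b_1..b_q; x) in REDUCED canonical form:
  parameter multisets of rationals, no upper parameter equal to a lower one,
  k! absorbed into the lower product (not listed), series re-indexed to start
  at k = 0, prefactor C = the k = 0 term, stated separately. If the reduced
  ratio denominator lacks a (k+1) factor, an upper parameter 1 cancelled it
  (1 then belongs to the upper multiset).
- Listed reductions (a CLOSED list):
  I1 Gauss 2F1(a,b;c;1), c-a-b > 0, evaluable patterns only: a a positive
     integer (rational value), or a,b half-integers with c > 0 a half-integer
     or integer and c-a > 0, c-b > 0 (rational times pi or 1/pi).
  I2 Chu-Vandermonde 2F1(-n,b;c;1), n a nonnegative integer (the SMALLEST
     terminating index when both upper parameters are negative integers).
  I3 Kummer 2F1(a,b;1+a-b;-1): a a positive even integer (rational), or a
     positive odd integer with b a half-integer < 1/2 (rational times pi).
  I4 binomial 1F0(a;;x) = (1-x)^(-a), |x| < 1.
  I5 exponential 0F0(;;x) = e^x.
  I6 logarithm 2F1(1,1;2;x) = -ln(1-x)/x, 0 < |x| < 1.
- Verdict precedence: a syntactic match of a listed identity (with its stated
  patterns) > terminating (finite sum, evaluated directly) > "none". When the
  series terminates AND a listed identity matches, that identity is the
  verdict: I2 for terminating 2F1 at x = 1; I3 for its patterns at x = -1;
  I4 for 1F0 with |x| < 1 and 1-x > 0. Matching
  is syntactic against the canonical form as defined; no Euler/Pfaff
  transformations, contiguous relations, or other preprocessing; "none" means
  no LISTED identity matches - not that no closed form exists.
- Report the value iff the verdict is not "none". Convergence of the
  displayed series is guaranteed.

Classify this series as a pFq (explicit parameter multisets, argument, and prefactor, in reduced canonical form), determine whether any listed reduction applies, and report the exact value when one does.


The tell: t_0 being -1, roots of the ratio polynomials (C = -1, x = 1/2) are the negated parameters.
Ratio: r(k) = (1/2) * (k-5/6) (k-1/3) / [(k-1/12) (k+1)] - rational; roots negated = parameters, x = (1/2), C = -1.

Reduced: x = 1/2, 2F1, upper = {-5/6, -1/3}, lower = {-1/12}, C = -1. Verdict: none (x = 1/2): each listed identity misses the multisets {-5/6, -1/3} ; {-1/12}.


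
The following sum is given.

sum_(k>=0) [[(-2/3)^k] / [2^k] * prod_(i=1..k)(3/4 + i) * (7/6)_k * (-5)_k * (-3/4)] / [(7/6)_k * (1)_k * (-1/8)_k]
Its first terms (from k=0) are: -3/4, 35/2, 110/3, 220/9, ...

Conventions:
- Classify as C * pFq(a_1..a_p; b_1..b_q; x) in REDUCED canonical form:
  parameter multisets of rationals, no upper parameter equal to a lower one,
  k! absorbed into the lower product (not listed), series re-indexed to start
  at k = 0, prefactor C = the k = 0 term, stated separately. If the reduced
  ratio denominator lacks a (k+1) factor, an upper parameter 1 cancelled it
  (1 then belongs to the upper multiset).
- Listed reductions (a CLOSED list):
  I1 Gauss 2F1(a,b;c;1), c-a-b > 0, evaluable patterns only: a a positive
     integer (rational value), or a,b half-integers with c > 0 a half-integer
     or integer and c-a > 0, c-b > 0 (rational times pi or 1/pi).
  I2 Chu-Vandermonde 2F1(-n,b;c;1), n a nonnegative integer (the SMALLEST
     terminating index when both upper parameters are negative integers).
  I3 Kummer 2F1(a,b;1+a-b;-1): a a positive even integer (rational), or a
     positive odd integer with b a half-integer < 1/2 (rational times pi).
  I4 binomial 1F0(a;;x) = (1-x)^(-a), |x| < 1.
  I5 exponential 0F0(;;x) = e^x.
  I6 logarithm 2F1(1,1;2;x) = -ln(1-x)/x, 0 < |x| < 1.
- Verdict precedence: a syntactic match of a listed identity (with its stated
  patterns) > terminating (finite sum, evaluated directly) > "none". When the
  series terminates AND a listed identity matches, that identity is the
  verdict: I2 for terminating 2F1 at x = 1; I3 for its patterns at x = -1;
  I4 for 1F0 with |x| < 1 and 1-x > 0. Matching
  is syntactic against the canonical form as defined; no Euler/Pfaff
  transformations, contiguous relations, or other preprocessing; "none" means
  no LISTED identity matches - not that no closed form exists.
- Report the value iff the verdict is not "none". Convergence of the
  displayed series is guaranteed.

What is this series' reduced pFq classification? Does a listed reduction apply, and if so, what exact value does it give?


Prefactor -3/4, argument -1/3: 2F1 with upper {-5, 7/4} over lower {-1/8}. Verdict: terminating - the sum ends at index 5 because -5 is a negative integer; exact evaluation follows. Exact value: 19695635/231012.

The tell: from the first term -3/4: the two k-th powers (C = -3/4, x = -1/3) combine into one argument.
Adjacent-term ratio: r(k) = (-1/3) * (k-5) (k+7/4) / [(k-1/8) (k+1)] - rational in k, leading ratio (-1/3); with t_0 = -3/4, classification follows.


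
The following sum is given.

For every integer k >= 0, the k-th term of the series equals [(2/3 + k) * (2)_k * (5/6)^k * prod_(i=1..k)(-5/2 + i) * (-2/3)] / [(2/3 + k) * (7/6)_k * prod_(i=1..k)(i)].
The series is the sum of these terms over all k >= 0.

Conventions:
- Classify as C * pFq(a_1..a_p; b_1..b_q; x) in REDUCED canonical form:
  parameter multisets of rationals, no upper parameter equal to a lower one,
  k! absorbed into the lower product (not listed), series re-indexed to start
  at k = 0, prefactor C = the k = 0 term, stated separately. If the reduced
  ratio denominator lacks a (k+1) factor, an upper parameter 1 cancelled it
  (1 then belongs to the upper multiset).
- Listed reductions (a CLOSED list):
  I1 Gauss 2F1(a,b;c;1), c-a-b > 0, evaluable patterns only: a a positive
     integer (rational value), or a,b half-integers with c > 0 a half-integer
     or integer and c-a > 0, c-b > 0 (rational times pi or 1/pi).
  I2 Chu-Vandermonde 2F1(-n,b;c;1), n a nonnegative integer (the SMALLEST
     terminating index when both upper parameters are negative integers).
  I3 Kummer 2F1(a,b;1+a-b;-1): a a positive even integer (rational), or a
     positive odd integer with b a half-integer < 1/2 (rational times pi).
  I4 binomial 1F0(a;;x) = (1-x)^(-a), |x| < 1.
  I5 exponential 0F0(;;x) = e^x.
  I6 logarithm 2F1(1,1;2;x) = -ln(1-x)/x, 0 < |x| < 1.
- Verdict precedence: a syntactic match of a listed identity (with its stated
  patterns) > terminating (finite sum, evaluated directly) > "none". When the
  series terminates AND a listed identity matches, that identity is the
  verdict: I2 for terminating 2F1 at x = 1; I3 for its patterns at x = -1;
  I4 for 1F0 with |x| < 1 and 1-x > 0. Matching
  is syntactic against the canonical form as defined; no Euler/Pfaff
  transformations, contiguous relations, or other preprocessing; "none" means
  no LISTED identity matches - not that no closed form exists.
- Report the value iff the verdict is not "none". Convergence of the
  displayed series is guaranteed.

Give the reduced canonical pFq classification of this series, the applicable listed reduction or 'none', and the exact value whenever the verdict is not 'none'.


At argument 5/6: a 2F1 with upper {-3/2, 2}, lower {7/6}, scaled by C = -2/3. Verdict: none here - no I1-I6 shape fits x = 5/6 with lower {7/6}.

Key observation: t_0 = -2/3 here, and the product of the first k integers (C = -2/3, x = 5/6) is k!.
Term ratio: r(k) = (5/6) * (k-3/2) (k+2) / [(k+7/6) (k+1)] - poly over poly, x = (5/6) from leading terms; C = -2/3 at k = 0.


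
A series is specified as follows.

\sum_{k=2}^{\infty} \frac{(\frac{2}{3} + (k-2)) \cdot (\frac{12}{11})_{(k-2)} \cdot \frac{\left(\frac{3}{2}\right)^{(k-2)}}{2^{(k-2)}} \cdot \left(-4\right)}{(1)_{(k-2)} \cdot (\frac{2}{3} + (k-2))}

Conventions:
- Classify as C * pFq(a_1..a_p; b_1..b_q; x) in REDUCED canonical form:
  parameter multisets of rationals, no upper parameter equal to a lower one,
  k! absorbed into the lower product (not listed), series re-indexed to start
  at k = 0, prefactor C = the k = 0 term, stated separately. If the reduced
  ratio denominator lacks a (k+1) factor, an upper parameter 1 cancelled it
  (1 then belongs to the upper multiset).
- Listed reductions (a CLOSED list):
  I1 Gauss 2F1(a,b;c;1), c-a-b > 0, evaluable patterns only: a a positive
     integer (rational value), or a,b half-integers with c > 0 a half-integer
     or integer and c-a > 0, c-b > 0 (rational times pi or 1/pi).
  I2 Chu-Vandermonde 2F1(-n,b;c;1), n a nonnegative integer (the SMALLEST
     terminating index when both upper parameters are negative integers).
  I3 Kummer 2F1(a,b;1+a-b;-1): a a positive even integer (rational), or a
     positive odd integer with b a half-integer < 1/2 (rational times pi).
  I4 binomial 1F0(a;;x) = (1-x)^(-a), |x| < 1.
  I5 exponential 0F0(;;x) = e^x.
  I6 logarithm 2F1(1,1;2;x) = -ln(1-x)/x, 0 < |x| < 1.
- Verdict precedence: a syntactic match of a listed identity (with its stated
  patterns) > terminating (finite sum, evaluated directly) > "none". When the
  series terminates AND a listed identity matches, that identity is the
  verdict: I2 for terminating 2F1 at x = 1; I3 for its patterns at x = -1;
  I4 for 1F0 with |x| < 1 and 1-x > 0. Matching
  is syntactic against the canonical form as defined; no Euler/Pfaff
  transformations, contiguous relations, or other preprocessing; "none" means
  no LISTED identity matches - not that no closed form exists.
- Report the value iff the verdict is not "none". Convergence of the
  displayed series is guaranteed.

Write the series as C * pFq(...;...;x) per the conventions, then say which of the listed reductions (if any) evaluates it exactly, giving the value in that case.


Reduced: x = \frac{3}{4}, 1F0, upper = {\frac{12}{11}}, lower = {-}, C = -4. Verdict: this is the binomial series (I4) (the 1F0 binomial series: exponent -12/11, x = \frac{3}{4}). Its exact value is \left(-4\right) \cdot \left(\frac{1}{4}\right)^{-\frac{12}{11}}.

Key observation: t_0 = -4 here, and striking the common factor k + 2/3 reduces the term (prefactor -4).
Term ratio: r(k) = \frac{3}{4} * (k+\frac{12}{11}) / [(k+1)] - rational in k. x = \frac{3}{4}; t_0 = -4; negate the roots.
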